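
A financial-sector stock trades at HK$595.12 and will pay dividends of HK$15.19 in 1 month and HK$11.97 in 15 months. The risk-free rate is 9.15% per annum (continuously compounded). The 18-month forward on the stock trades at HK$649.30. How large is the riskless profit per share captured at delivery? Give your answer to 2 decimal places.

HK$3.83 per share

PV(dividends) I = 15.19·e^(−0.0915·1/12) + 11.97·e^(−0.0915·15/12) = 25.7509
Fair forward F* = (S − I)·e^(rT) = (595.12 − 25.7509)·e^0.137250 = 569.3691 × 1.147115 = 653.1318
Market HK$649.30 < fair 653.1318: forward underpriced → reverse cash-and-carry (short the stock, invest proceeds at r, pay the dividends, go long the forward).
Profit at T = |F_mkt − F*| = |649.30 − 653.1318| = HK$3.83 per share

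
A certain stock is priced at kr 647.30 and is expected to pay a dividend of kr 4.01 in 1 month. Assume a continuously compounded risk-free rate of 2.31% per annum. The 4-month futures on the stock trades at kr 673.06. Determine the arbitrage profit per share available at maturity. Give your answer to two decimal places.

kr 24.79 per share

PV(dividends) I = 4.01·e^(−0.0231·1/12) = 4.0023
Fair futures F* = (S − I)·e^(rT) = (647.30 − 4.0023)·e^0.007700 = 643.2977 × 1.007730 = 648.2704
Market kr 673.06 > fair 648.2704: forward overpriced → cash-and-carry (borrow at r, buy the stock and collect the dividends, short the forward).
Profit at T = |F_mkt − F*| = |673.06 − 648.2704| = kr 24.79 per share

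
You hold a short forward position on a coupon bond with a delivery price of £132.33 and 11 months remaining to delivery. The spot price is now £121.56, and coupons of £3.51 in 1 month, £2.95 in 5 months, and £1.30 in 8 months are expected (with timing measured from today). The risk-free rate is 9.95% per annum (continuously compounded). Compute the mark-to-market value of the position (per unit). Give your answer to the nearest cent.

PV(remaining coupons) I = 3.51·e^(−0.0995·1/12) + 2.95·e^(−0.0995·5/12) + 1.30·e^(−0.0995·8/12) = 7.5278
Current forward F = (S − I)·e^(rT) = (121.56 − 7.5278)·e^(0.0995·11/12) = 114.0322 × 1.095497 = 124.9219
Value (long) = (F − K)·e^(−rT) = (124.9219 − 132.33) × 0.912828 = -6.7623
Short position value = −(long value) = £6.76

£6.76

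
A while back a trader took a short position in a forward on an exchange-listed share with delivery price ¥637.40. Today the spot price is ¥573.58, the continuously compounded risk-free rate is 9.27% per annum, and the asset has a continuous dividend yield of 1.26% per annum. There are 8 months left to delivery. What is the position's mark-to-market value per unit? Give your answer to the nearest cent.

Current fair forward for the remaining 8 months: F = S·e^((r − q)·T), (r − q) = 0.0927 − 0.0126 = 0.0801
F = 573.58 · e^(0.0801 × 8/12) = 573.58 × 1.054852 = 605.0420
Value of long forward = (F − K)·e^(−rT) = (605.0420 − 637.40) · e^(−0.0927·8/12)
= -32.3580 × 0.940071 = -30.42
Short position value = −(long value) = ¥30.42

¥30.42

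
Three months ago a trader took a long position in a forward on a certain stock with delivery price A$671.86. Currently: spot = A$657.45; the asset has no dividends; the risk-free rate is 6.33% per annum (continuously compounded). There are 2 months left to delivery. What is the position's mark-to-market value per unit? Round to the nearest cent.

-A$7.36

Current fair forward for the remaining 2 months: F = S·e^(r·T), r = 0.0633
F = 657.45 · e^(0.0633 × 2/12) = 657.45 × 1.010606 = 664.4229
Value of long forward = (F − K)·e^(−rT) = (664.4229 − 671.86) · e^(−0.0633·2/12)
= -7.4371 × 0.989505 = -7.36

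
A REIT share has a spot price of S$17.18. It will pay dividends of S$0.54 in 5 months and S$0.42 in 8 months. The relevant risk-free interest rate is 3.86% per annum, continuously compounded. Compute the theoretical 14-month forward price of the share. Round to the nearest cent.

S$16.99

PV(dividends) I = 0.54·e^(−0.0386·5/12) + 0.42·e^(−0.0386·8/12)
I = 0.5314 + 0.4093 = 0.9407
F = (S − I)·e^(rT) = (17.18 − 0.9407) · e^(0.0386·14/12)
= 16.2393 · e^0.045033 = 16.2393 × 1.046062 = S$16.99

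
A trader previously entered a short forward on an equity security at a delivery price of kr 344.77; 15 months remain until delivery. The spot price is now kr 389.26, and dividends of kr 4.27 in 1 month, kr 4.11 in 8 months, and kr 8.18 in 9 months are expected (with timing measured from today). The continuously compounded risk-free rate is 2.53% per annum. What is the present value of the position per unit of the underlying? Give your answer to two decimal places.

PV(remaining dividends) I = 4.27·e^(−0.0253·1/12) + 4.11·e^(−0.0253·8/12) + 8.18·e^(−0.0253·9/12) = 16.3285
Current forward F = (S − I)·e^(rT) = (389.26 − 16.3285)·e^(0.0253·15/12) = 372.9315 × 1.032130 = 384.9138
Value (long) = (F − K)·e^(−rT) = (384.9138 − 344.77) × 0.968870 = 38.8941
Short position value = −(long value) = -kr 38.89

-kr 38.89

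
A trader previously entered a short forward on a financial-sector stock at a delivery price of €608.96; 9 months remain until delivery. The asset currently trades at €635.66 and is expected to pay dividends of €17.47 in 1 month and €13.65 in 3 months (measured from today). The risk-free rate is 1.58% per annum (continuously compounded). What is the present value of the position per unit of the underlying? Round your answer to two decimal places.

-€2.83

PV(remaining dividends) I = 17.47·e^(−0.0158·1/12) + 13.65·e^(−0.0158·3/12) = 31.0432
Current forward F = (S − I)·e^(rT) = (635.66 − 31.0432)·e^(0.0158·9/12) = 604.6168 × 1.011920 = 611.8238
Value (long) = (F − K)·e^(−rT) = (611.8238 − 608.96) × 0.988220 = 2.8301
Short position value = −(long value) = -€2.83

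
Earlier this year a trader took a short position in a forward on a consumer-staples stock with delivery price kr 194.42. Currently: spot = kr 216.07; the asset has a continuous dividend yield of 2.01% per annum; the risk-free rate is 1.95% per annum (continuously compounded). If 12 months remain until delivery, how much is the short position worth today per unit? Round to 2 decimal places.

-kr 21.10

Current fair forward for the remaining 12 months: F = S·e^((r − q)·T), (r − q) = 0.0195 − 0.0201 = -0.0006
F = 216.07 · e^(-0.0006 × 12/12) = 216.07 × 0.999400 = 215.9404
Value of long forward = (F − K)·e^(−rT) = (215.9404 − 194.42) · e^(−0.0195·12/12)
= 21.5204 × 0.980689 = 21.10
Short position value = −(long value) = -kr 21.10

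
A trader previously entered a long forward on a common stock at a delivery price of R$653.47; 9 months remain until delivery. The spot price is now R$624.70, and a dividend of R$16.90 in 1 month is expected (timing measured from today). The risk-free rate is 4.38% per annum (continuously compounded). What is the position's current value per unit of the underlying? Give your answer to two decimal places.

PV(remaining dividends) I = 16.90·e^(−0.0438·1/12) = 16.8384
Current forward F = (S − I)·e^(rT) = (624.70 − 16.8384)·e^(0.0438·9/12) = 607.8616 × 1.033396 = 628.1617
Value (long) = (F − K)·e^(−rT) = (628.1617 − 653.47) × 0.967684 = -24.4904
Value = -R$24.49

-R$24.49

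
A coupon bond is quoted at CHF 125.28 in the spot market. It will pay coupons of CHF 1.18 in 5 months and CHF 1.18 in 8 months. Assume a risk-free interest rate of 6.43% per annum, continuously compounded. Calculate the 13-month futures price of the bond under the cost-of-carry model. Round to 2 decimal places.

PV(coupons) I = 1.18·e^(−0.0643·5/12) + 1.18·e^(−0.0643·8/12)
I = 1.1488 + 1.1305 = 2.2793
F = (S − I)·e^(rT) = (125.28 − 2.2793) · e^(0.0643·13/12)
= 123.0007 · e^0.069658 = 123.0007 × 1.072141 = CHF 131.87

CHF 131.87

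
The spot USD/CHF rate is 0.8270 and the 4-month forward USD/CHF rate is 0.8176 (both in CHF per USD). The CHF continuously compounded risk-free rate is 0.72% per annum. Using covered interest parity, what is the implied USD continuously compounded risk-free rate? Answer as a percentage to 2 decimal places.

F = S·e^((r_CHF − r_USD)T) ⇒ r_USD = r_CHF − ln(F/S)/T
ln(0.8176/0.8270) = -0.011431; /(4/12) = -0.034293
r_USD = 0.0072 + 0.034293 = 0.041493
r_USD = 4.15%

4.15%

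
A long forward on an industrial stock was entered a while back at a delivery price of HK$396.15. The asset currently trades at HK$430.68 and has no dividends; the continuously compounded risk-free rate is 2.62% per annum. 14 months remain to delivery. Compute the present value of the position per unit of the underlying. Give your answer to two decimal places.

Current fair forward for the remaining 14 months: F = S·e^(r·T), r = 0.0262
F = 430.68 · e^(0.0262 × 14/12) = 430.68 × 1.031039 = 444.0479
Value of long forward = (F − K)·e^(−rT) = (444.0479 − 396.15) · e^(−0.0262·14/12)
= 47.8979 × 0.969896 = 46.46

HK$46.46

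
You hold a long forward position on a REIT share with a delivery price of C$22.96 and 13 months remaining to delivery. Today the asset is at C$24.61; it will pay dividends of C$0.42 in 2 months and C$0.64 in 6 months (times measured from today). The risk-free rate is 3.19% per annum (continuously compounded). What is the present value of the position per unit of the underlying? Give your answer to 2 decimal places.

C$1.38

PV(remaining dividends) I = 0.42·e^(−0.0319·2/12) + 0.64·e^(−0.0319·6/12) = 1.0476
Current forward F = (S − I)·e^(rT) = (24.61 − 1.0476)·e^(0.0319·13/12) = 23.5624 × 1.035162 = 24.3909
Value (long) = (F − K)·e^(−rT) = (24.3909 − 22.96) × 0.966032 = 1.3823
Value = C$1.38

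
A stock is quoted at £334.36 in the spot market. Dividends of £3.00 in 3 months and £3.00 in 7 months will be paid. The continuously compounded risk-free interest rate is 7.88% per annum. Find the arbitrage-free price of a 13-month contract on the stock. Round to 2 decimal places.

£357.83

PV(dividends) I = 3.00·e^(−0.0788·3/12) + 3.00·e^(−0.0788·7/12)
I = 2.9415 + 2.8652 = 5.8067
F = (S − I)·e^(rT) = (334.36 − 5.8067) · e^(0.0788·13/12)
= 328.5533 · e^0.085367 = 328.5533 × 1.089117 = £357.83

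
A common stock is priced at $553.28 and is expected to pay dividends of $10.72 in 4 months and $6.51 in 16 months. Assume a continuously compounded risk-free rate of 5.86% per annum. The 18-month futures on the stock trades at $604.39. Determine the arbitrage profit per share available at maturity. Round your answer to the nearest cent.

PV(dividends) I = 10.72·e^(−0.0586·4/12) + 6.51·e^(−0.0586·16/12) = 16.5334
Fair futures F* = (S − I)·e^(rT) = (553.28 − 16.5334)·e^0.087900 = 536.7466 × 1.091879 = 586.0623
Market $604.39 > fair 586.0623: forward overpriced → cash-and-carry (borrow at r, buy the stock and collect the dividends, short the forward).
Profit at T = |F_mkt − F*| = |604.39 − 586.0623| = $18.33 per share

$18.33 per share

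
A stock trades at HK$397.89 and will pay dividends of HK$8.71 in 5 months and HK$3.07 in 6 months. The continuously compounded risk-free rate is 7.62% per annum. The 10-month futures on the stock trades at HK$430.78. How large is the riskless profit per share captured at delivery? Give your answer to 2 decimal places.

HK$18.94 per share

PV(dividends) I = 8.71·e^(−0.0762·5/12) + 3.07·e^(−0.0762·6/12) = 11.3930
Fair futures F* = (S − I)·e^(rT) = (397.89 − 11.3930)·e^0.063500 = 386.4970 × 1.065559 = 411.8354
Market HK$430.78 > fair 411.8354: forward overpriced → cash-and-carry (borrow at r, buy the stock and collect the dividends, short the forward).
Profit at T = |F_mkt − F*| = |430.78 − 411.8354| = HK$18.94 per share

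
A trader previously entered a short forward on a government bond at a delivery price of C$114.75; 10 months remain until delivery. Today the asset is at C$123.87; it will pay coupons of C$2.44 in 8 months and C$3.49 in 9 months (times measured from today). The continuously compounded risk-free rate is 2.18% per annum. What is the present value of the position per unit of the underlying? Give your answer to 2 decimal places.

PV(remaining coupons) I = 2.44·e^(−0.0218·8/12) + 3.49·e^(−0.0218·9/12) = 5.8382
Current forward F = (S − I)·e^(rT) = (123.87 − 5.8382)·e^(0.0218·10/12) = 118.0318 × 1.018333 = 120.1957
Value (long) = (F − K)·e^(−rT) = (120.1957 − 114.75) × 0.981997 = 5.3477
Short position value = −(long value) = -C$5.35

-C$5.35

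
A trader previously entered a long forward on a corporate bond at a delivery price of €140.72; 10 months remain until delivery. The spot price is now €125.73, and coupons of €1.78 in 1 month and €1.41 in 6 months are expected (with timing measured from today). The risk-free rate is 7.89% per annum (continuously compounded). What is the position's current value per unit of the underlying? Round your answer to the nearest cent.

PV(remaining coupons) I = 1.78·e^(−0.0789·1/12) + 1.41·e^(−0.0789·6/12) = 3.1238
Current forward F = (S − I)·e^(rT) = (125.73 − 3.1238)·e^(0.0789·10/12) = 122.6062 × 1.067960 = 130.9385
Value (long) = (F − K)·e^(−rT) = (130.9385 − 140.72) × 0.936365 = -9.1591
Value = -€9.16

-€9.16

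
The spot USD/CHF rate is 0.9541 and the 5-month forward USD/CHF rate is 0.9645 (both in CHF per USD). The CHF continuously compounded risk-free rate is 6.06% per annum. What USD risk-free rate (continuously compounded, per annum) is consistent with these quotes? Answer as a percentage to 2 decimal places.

3.46%

F = S·e^((r_CHF − r_USD)T) ⇒ r_USD = r_CHF − ln(F/S)/T
ln(0.9645/0.9541) = 0.010841; /(5/12) = 0.026018
r_USD = 0.0606 − 0.026018 = 0.034582
r_USD = 3.46%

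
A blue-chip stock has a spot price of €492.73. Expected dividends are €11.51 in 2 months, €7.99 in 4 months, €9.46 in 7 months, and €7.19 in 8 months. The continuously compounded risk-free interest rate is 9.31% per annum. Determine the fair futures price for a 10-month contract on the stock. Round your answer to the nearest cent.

PV(dividends) I = 11.51·e^(−0.0931·2/12) + 7.99·e^(−0.0931·4/12) + 9.46·e^(−0.0931·7/12) + 7.19·e^(−0.0931·8/12)
I = 11.3328 + 7.7459 + 8.9599 + 6.7573 = 34.7959
F = (S − I)·e^(rT) = (492.73 − 34.7959) · e^(0.0931·10/12)
= 457.9341 · e^0.077583 = 457.9341 × 1.080672 = €494.88

€494.88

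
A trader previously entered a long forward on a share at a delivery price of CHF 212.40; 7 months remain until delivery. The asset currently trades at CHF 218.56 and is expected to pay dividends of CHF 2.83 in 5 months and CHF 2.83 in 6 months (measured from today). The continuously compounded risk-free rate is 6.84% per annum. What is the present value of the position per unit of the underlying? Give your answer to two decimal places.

PV(remaining dividends) I = 2.83·e^(−0.0684·5/12) + 2.83·e^(−0.0684·6/12) = 5.4853
Current forward F = (S − I)·e^(rT) = (218.56 − 5.4853)·e^(0.0684·7/12) = 213.0747 × 1.040707 = 221.7483
Value (long) = (F − K)·e^(−rT) = (221.7483 − 212.40) × 0.960886 = 8.9827
Value = CHF 8.98

CHF 8.98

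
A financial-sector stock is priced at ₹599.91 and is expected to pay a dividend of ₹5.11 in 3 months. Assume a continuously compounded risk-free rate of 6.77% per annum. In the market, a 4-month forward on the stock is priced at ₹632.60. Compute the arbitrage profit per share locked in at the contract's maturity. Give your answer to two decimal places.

PV(dividends) I = 5.11·e^(−0.0677·3/12) = 5.0242
Fair forward F* = (S − I)·e^(rT) = (599.91 − 5.0242)·e^0.022567 = 594.8858 × 1.022824 = 608.4635
Market ₹632.60 > fair 608.4635: forward overpriced → cash-and-carry (borrow at r, buy the stock and collect the dividends, short the forward).
Profit at T = |F_mkt − F*| = |632.60 − 608.4635| = ₹24.14 per share

₹24.14 per share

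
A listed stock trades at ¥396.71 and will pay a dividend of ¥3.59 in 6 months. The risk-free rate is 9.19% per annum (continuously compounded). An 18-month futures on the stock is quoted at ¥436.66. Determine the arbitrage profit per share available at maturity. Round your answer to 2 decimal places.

PV(dividends) I = 3.59·e^(−0.0919·6/12) = 3.4288
Fair futures F* = (S − I)·e^(rT) = (396.71 − 3.4288)·e^0.137850 = 393.2812 × 1.147803 = 451.4093
Market ¥436.66 < fair 451.4093: forward underpriced → reverse cash-and-carry (short the stock, invest proceeds at r, pay the dividends, go long the forward).
Profit at T = |F_mkt − F*| = |436.66 − 451.4093| = ¥14.75 per share

¥14.75 per share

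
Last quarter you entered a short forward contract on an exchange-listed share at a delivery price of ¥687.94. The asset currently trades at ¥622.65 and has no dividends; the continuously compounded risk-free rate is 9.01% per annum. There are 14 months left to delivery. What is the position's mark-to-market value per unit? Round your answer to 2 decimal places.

-¥3.35

Current fair forward for the remaining 14 months: F = S·e^(r·T), r = 0.0901
F = 622.65 · e^(0.0901 × 14/12) = 622.65 × 1.110840 = 691.6645
Value of long forward = (F − K)·e^(−rT) = (691.6645 − 687.94) · e^(−0.0901·14/12)
= 3.7245 × 0.900219 = 3.35
Short position value = −(long value) = -¥3.35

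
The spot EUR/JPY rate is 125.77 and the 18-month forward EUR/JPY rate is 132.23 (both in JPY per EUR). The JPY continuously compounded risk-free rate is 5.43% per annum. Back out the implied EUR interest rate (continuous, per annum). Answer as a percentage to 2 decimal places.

2.09%

F = S·e^((r_JPY − r_EUR)T) ⇒ r_EUR = r_JPY − ln(F/S)/T
ln(132.23/125.77) = 0.050088; /(18/12) = 0.033392
r_EUR = 0.0543 − 0.033392 = 0.020908
r_EUR = 2.09%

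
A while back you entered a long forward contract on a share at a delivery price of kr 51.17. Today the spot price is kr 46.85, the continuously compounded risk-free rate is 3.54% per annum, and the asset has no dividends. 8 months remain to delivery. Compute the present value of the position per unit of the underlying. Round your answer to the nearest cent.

-kr 3.13

Current fair forward for the remaining 8 months: F = S·e^(r·T), r = 0.0354
F = 46.85 · e^(0.0354 × 8/12) = 46.85 × 1.023881 = 47.9688
Value of long forward = (F − K)·e^(−rT) = (47.9688 − 51.17) · e^(−0.0354·8/12)
= -3.2012 × 0.976676 = -3.13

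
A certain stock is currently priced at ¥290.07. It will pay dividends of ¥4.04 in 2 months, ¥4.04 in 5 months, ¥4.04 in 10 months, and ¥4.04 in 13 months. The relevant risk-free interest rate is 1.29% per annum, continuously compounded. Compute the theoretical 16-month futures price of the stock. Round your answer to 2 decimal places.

¥278.79

PV(dividends) I = 4.04·e^(−0.0129·2/12) + 4.04·e^(−0.0129·5/12) + 4.04·e^(−0.0129·10/12) + 4.04·e^(−0.0129·13/12)
I = 4.0313 + 4.0183 + 3.9968 + 3.9839 = 16.0303
F = (S − I)·e^(rT) = (290.07 − 16.0303) · e^(0.0129·16/12)
= 274.0397 · e^0.017200 = 274.0397 × 1.017349 = ¥278.79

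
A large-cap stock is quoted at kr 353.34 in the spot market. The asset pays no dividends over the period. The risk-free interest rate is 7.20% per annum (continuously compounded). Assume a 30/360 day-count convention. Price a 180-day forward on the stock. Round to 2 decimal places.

kr 366.29

F = S·e^(rT) = 353.34 · e^(0.0720 × 180/360)
= 353.34 · e^0.036000 = 353.34 × 1.036656
F = kr 366.29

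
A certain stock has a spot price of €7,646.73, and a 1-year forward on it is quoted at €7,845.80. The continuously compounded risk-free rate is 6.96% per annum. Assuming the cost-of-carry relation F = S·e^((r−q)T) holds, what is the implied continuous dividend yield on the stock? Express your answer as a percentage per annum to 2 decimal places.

From F = S·e^((r−q)T): (r − q) = ln(F/S)/T
ln(7845.80/7646.73) = ln(1.026033) = 0.025700
(r − q) = 0.025700 / (12/12) = 0.025700
q = r − ln(F/S)/T = 0.0696 − 0.025700 = 0.043900
q = 4.39%

4.39%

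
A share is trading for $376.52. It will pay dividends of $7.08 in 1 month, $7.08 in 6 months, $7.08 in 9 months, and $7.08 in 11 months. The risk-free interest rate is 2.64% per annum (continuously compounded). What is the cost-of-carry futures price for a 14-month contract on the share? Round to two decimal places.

$359.52

PV(dividends) I = 7.08·e^(−0.0264·1/12) + 7.08·e^(−0.0264·6/12) + 7.08·e^(−0.0264·9/12) + 7.08·e^(−0.0264·11/12)
I = 7.0644 + 6.9872 + 6.9412 + 6.9107 = 27.9035
F = (S − I)·e^(rT) = (376.52 − 27.9035) · e^(0.0264·14/12)
= 348.6165 · e^0.030800 = 348.6165 × 1.031279 = $359.52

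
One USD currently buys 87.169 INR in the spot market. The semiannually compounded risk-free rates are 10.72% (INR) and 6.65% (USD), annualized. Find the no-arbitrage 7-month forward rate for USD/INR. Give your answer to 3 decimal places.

89.175

By covered interest parity, F = S · (1+r_INR/2)^(2T) / (1+r_USD/2)^(2T)
= 87.169 × 1.062809 / 1.038898 = 87.169 × 1.023016
F = 89.175 INR per USD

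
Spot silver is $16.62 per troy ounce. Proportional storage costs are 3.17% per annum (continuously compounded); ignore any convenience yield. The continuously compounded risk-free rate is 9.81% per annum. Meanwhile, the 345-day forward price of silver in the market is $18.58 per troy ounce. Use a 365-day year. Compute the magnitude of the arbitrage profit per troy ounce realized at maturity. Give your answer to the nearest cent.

$0.21 per troy ounce

Fair forward: F* = S·e^(carry·T), with carry = (r + u) = 0.0981 + 0.0317 = 0.1298
F* = 16.62 · e^(0.1298 × 345/365) = 16.62 · e^0.122688 = 16.62 × 1.130532 = $18.7894
Market $18.58 < fair $18.7894: forward underpriced → reverse cash-and-carry (short spot, go long the forward).
At maturity, profit = |F_mkt − F*| = |18.58 − 18.7894| = $0.21 per troy ounce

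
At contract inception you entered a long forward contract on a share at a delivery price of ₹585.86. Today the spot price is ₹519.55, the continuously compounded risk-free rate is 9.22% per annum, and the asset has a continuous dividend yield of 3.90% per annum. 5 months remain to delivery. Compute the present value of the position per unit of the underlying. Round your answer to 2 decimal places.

-₹52.60

Current fair forward for the remaining 5 months: F = S·e^((r − q)·T), (r − q) = 0.0922 − 0.0390 = 0.0532
F = 519.55 · e^(0.0532 × 5/12) = 519.55 × 1.022414 = 531.1952
Value of long forward = (F − K)·e^(−rT) = (531.1952 − 585.86) · e^(−0.0922·5/12)
= -54.6648 × 0.962312 = -52.60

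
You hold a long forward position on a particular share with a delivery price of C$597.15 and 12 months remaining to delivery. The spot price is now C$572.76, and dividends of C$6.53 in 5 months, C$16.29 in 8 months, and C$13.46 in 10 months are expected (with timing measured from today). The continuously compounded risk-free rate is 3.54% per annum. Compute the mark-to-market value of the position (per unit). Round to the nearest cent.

PV(remaining dividends) I = 6.53·e^(−0.0354·5/12) + 16.29·e^(−0.0354·8/12) + 13.46·e^(−0.0354·10/12) = 35.4132
Current forward F = (S − I)·e^(rT) = (572.76 − 35.4132)·e^(0.0354·12/12) = 537.3468 × 1.036034 = 556.7096
Value (long) = (F − K)·e^(−rT) = (556.7096 − 597.15) × 0.965219 = -39.0338
Value = -C$39.03

-C$39.03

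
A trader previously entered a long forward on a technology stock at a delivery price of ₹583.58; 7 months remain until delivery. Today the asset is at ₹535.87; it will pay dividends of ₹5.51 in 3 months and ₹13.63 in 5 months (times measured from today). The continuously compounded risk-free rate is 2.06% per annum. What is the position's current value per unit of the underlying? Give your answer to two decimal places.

-₹59.73

PV(remaining dividends) I = 5.51·e^(−0.0206·3/12) + 13.63·e^(−0.0206·5/12) = 18.9952
Current forward F = (S − I)·e^(rT) = (535.87 − 18.9952)·e^(0.0206·7/12) = 516.8748 × 1.012089 = 523.1233
Value (long) = (F − K)·e^(−rT) = (523.1233 − 583.58) × 0.988055 = -59.7345
Value = -₹59.73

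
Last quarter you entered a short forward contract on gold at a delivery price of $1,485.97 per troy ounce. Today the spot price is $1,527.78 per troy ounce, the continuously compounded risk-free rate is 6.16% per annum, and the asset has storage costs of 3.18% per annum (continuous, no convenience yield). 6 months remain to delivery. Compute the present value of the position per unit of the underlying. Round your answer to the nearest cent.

-$111.37 per troy ounce

Current fair forward for the remaining 6 months: F = S·e^((r + u)·T), (r + u) = 0.0616 + 0.0318 = 0.0934
F = 1527.78 · e^(0.0934 × 6/12) = 1527.78 × 1.04780762 = 1600.8195
Value of long forward = (F − K)·e^(−rT) = (1600.8195 − 1485.97) · e^(−0.0616·6/12)
= 114.8495 × 0.96966949 = 111.37
Short position value = −(long value) = -$111.37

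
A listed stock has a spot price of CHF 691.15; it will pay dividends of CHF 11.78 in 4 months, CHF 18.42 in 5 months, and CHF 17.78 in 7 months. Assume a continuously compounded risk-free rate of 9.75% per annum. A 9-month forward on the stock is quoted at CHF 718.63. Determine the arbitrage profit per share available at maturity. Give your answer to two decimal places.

CHF 24.41 per share

PV(dividends) I = 11.78·e^(−0.0975·4/12) + 18.42·e^(−0.0975·5/12) + 17.78·e^(−0.0975·7/12) = 45.8870
Fair forward F* = (S − I)·e^(rT) = (691.15 − 45.8870)·e^0.073125 = 645.2630 × 1.075865 = 694.2159
Market CHF 718.63 > fair 694.2159: forward overpriced → cash-and-carry (borrow at r, buy the stock and collect the dividends, short the forward).
Profit at T = |F_mkt − F*| = |718.63 − 694.2159| = CHF 24.41 per share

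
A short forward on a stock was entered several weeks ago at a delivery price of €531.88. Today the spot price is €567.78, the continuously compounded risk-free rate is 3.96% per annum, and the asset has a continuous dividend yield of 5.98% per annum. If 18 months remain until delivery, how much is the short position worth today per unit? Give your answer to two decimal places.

-€17.86

Current fair forward for the remaining 18 months: F = S·e^((r − q)·T), (r − q) = 0.0396 − 0.0598 = -0.0202
F = 567.78 · e^(-0.0202 × 18/12) = 567.78 × 0.970154 = 550.8340
Value of long forward = (F − K)·e^(−rT) = (550.8340 − 531.88) · e^(−0.0396·18/12)
= 18.9540 × 0.942330 = 17.86
Short position value = −(long value) = -€17.86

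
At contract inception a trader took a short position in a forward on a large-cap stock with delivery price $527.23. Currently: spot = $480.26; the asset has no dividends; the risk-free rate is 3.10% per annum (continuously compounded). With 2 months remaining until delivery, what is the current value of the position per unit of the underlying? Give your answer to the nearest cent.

$44.25

Current fair forward for the remaining 2 months: F = S·e^(r·T), r = 0.0310
F = 480.26 · e^(0.0310 × 2/12) = 480.26 × 1.005180 = 482.7477
Value of long forward = (F − K)·e^(−rT) = (482.7477 − 527.23) · e^(−0.0310·2/12)
= -44.4823 × 0.994847 = -44.25
Short position value = −(long value) = $44.25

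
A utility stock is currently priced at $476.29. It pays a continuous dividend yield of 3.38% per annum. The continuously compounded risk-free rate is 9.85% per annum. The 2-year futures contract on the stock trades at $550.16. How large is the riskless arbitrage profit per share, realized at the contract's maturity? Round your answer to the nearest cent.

$8.07 per share

Fair futures: F* = S·e^(carry·T), with carry = (r − q) = 0.0985 − 0.0338 = 0.0647
F* = 476.29 · e^(0.0647 × 2) = 476.29 · e^0.129400 = 476.29 × 1.138145 = $542.0871
Market $550.16 > fair $542.0871: forward overpriced → cash-and-carry (buy spot, short the forward).
At maturity, profit = |F_mkt − F*| = |550.16 − 542.0871| = $8.07 per share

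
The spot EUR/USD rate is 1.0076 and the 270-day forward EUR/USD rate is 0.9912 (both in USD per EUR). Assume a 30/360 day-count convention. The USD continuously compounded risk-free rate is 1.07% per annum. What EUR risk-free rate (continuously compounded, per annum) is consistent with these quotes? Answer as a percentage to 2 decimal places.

3.26%

F = S·e^((r_USD − r_EUR)T) ⇒ r_EUR = r_USD − ln(F/S)/T
ln(0.9912/1.0076) = -0.016410; /(270/360) = -0.021880
r_EUR = 0.0107 + 0.021880 = 0.032580
r_EUR = 3.26%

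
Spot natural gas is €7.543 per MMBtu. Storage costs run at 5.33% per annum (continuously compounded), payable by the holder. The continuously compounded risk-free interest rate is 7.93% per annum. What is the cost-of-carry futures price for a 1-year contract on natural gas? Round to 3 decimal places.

Net carry = r + u − y = 0.0793 + 0.0533 − 0.0000 = 0.1326
F = S·e^((r+u−y)T) = 7.543 · e^(0.1326 × 1) = 7.543 · e^0.132600
= 7.543 × 1.141793 = €8.613 per MMBtu

€8.613 per MMBtu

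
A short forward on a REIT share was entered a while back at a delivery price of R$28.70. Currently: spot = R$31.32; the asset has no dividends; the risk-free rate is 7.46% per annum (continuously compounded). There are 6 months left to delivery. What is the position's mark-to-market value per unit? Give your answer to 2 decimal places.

Current fair forward for the remaining 6 months: F = S·e^(r·T), r = 0.0746
F = 31.32 · e^(0.0746 × 6/12) = 31.32 × 1.038004 = 32.5103
Value of long forward = (F − K)·e^(−rT) = (32.5103 − 28.70) · e^(−0.0746·6/12)
= 3.8103 × 0.963387 = 3.67
Short position value = −(long value) = -R$3.67

-R$3.67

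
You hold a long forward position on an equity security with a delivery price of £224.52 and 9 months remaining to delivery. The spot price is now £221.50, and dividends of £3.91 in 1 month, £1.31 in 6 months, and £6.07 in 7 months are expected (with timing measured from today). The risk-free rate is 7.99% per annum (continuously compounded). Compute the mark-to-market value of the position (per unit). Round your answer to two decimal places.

-£0.90

PV(remaining dividends) I = 3.91·e^(−0.0799·1/12) + 1.31·e^(−0.0799·6/12) + 6.07·e^(−0.0799·7/12) = 10.9363
Current forward F = (S − I)·e^(rT) = (221.50 − 10.9363)·e^(0.0799·9/12) = 210.5637 × 1.061757 = 223.5675
Value (long) = (F − K)·e^(−rT) = (223.5675 − 224.52) × 0.941835 = -0.8971
Value = -£0.90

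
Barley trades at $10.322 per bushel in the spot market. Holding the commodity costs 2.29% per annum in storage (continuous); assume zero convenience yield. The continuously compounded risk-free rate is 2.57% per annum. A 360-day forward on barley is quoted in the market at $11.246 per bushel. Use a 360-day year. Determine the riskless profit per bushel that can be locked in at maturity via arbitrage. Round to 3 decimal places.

$0.410 per bushel

Fair forward: F* = S·e^(carry·T), with carry = (r + u) = 0.0257 + 0.0229 = 0.0486
F* = 10.322 · e^(0.0486 × 360/360) = 10.322 · e^0.048600 = 10.322 × 1.049800 = $10.8360
Market $11.246 > fair $10.8360: forward overpriced → cash-and-carry (buy spot, short the forward).
At maturity, profit = |F_mkt − F*| = |11.246 − 10.8360| = $0.410 per bushel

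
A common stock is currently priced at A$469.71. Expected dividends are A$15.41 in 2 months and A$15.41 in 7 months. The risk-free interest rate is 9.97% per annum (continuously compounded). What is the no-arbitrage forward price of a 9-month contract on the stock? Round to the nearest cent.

A$474.18

PV(dividends) I = 15.41·e^(−0.0997·2/12) + 15.41·e^(−0.0997·7/12)
I = 15.1561 + 14.5393 = 29.6954
F = (S − I)·e^(rT) = (469.71 − 29.6954) · e^(0.0997·9/12)
= 440.0146 · e^0.074775 = 440.0146 × 1.077642 = A$474.18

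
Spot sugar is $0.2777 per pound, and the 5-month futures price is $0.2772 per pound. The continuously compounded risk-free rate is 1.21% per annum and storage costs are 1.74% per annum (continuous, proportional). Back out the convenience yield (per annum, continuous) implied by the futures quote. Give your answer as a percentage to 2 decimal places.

F = S·e^((r+u−y)T) ⇒ (r+u−y) = ln(F/S)/T
ln(0.2772/0.2777) = -0.001802; /T ⇒ -0.004325
y = r + u − ln(F/S)/T = 0.0121 + 0.0174 + 0.004325 = 0.033825
y = 3.38%

3.38%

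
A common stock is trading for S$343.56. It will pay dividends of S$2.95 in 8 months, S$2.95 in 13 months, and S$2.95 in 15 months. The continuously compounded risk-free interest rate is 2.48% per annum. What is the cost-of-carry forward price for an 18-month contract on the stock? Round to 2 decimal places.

S$347.62

PV(dividends) I = 2.95·e^(−0.0248·8/12) + 2.95·e^(−0.0248·13/12) + 2.95·e^(−0.0248·15/12)
I = 2.9016 + 2.8718 + 2.8600 = 8.6334
F = (S − I)·e^(rT) = (343.56 − 8.6334) · e^(0.0248·18/12)
= 334.9266 · e^0.037200 = 334.9266 × 1.037901 = S$347.62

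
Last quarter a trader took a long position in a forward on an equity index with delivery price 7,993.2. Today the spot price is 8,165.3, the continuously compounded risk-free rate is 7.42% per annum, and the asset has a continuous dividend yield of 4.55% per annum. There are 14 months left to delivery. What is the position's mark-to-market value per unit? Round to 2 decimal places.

Current fair forward for the remaining 14 months: F = S·e^((r − q)·T), (r − q) = 0.0742 − 0.0455 = 0.0287
F = 8165.3 · e^(0.0287 × 14/12) = 8165.3 × 1.03405021 = 8443.3302
Value of long forward = (F − K)·e^(−rT) = (8443.3302 − 7993.2) · e^(−0.0742·14/12)
= 450.1302 × 0.91707441 = 412.80

412.80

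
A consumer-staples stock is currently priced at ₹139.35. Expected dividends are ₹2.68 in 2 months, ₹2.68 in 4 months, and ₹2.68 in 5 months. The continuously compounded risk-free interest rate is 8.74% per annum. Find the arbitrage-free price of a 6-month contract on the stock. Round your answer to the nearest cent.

PV(dividends) I = 2.68·e^(−0.0874·2/12) + 2.68·e^(−0.0874·4/12) + 2.68·e^(−0.0874·5/12)
I = 2.6412 + 2.6030 + 2.5842 = 7.8284
F = (S − I)·e^(rT) = (139.35 − 7.8284) · e^(0.0874·6/12)
= 131.5216 · e^0.043700 = 131.5216 × 1.044669 = ₹137.40

₹137.40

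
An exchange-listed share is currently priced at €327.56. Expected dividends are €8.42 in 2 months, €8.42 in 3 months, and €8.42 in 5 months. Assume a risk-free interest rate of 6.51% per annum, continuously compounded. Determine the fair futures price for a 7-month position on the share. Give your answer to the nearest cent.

€314.47

PV(dividends) I = 8.42·e^(−0.0651·2/12) + 8.42·e^(−0.0651·3/12) + 8.42·e^(−0.0651·5/12)
I = 8.3291 + 8.2841 + 8.1947 = 24.8079
F = (S − I)·e^(rT) = (327.56 − 24.8079) · e^(0.0651·7/12)
= 302.7521 · e^0.037975 = 302.7521 × 1.038705 = €314.47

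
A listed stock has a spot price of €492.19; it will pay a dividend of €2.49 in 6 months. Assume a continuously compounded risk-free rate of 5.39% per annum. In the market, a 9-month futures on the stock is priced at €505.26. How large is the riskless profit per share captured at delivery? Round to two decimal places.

PV(dividends) I = 2.49·e^(−0.0539·6/12) = 2.4238
Fair futures F* = (S − I)·e^(rT) = (492.19 − 2.4238)·e^0.040425 = 489.7662 × 1.041253 = 509.9705
Market €505.26 < fair 509.9705: forward underpriced → reverse cash-and-carry (short the stock, invest proceeds at r, pay the dividends, go long the forward).
Profit at T = |F_mkt − F*| = |505.26 − 509.9705| = €4.71 per share

€4.71 per share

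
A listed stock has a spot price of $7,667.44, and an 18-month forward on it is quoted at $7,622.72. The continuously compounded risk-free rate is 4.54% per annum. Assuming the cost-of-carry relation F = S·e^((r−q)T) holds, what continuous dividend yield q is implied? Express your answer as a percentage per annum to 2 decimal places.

From F = S·e^((r−q)T): (r − q) = ln(F/S)/T
ln(7622.72/7667.44) = ln(0.994168) = -0.005849
(r − q) = -0.005849 / (18/12) = -0.003899
q = r − ln(F/S)/T = 0.0454 + 0.003899 = 0.049299
q = 4.93%

4.93%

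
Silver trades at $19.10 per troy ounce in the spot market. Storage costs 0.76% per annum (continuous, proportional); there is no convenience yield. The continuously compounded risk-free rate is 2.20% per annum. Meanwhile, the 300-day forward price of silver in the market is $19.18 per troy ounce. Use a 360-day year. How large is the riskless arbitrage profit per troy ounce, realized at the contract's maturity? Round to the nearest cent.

$0.40 per troy ounce

Fair forward: F* = S·e^(carry·T), with carry = (r + u) = 0.0220 + 0.0076 = 0.0296
F* = 19.10 · e^(0.0296 × 300/360) = 19.10 · e^0.024667 = 19.10 × 1.024974 = $19.5770
Market $19.18 < fair $19.5770: forward underpriced → reverse cash-and-carry (short spot, go long the forward).
At maturity, profit = |F_mkt − F*| = |19.18 − 19.5770| = $0.40 per troy ounce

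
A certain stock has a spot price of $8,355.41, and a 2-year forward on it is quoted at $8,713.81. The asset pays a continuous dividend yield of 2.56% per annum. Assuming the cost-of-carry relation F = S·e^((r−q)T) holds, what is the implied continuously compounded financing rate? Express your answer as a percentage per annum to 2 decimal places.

4.66%

From F = S·e^((r−q)T): (r − q) = ln(F/S)/T
ln(8713.81/8355.41) = ln(1.042894) = 0.042000
(r − q) = 0.042000 / (2) = 0.021000
r = ln(F/S)/T + q = 0.021000 + 0.0256 = 0.046600
r = 4.66%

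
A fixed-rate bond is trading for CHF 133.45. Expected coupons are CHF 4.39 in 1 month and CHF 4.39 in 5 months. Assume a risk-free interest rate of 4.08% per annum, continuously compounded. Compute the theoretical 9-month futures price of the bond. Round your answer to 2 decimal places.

PV(coupons) I = 4.39·e^(−0.0408·1/12) + 4.39·e^(−0.0408·5/12)
I = 4.3751 + 4.3160 = 8.6911
F = (S − I)·e^(rT) = (133.45 − 8.6911) · e^(0.0408·9/12)
= 124.7589 · e^0.030600 = 124.7589 × 1.031073 = CHF 128.64

CHF 128.64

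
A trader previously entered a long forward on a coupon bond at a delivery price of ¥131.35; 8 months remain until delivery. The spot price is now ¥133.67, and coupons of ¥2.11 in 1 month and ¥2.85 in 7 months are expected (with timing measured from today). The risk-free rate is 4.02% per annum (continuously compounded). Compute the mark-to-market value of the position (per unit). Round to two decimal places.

¥0.91

PV(remaining coupons) I = 2.11·e^(−0.0402·1/12) + 2.85·e^(−0.0402·7/12) = 4.8869
Current forward F = (S − I)·e^(rT) = (133.67 − 4.8869)·e^(0.0402·8/12) = 128.7831 × 1.027162 = 132.2811
Value (long) = (F − K)·e^(−rT) = (132.2811 − 131.35) × 0.973556 = 0.9065
Value = ¥0.91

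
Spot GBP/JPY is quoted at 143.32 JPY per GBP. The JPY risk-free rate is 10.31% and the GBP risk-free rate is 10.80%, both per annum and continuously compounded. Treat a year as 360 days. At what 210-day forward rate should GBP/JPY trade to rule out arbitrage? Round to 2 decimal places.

F = S·e^((r_JPY − r_GBP)T) = 143.32 · e^((0.1031 − 0.1080) × 210/360)
= 143.32 · e^-0.002858 = 143.32 × 0.997146
F = 142.91 JPY per GBP

142.91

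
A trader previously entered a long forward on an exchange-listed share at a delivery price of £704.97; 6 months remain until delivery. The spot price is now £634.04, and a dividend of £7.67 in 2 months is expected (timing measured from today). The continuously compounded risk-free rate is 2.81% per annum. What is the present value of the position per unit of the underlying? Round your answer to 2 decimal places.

-£68.73

PV(remaining dividends) I = 7.67·e^(−0.0281·2/12) = 7.6342
Current forward F = (S − I)·e^(rT) = (634.04 − 7.6342)·e^(0.0281·6/12) = 626.4058 × 1.014149 = 635.2688
Value (long) = (F − K)·e^(−rT) = (635.2688 − 704.97) × 0.986048 = -68.7287
Value = -£68.73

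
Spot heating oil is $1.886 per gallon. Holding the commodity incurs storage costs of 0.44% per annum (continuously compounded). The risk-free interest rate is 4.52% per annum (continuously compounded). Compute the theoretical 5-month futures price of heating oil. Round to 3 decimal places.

$1.925 per gallon

Net carry = r + u − y = 0.0452 + 0.0044 − 0.0000 = 0.0496
F = S·e^((r+u−y)T) = 1.886 · e^(0.0496 × 5/12) = 1.886 · e^0.020667
= 1.886 × 1.020882 = $1.925 per gallon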